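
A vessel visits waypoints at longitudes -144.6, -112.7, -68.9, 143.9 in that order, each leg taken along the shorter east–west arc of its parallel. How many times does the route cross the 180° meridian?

Leg 1: -144.6° → -112.7°, shortest Δλ = 31.9° (east) — does not cross 180°.
Leg 2: -112.7° → -68.9°, shortest Δλ = 43.8° (east) — does not cross 180°.
Leg 3: -68.9° → +143.9°, shortest Δλ = -147.2° (west) — crosses 180°.
Total crossings: 1.

1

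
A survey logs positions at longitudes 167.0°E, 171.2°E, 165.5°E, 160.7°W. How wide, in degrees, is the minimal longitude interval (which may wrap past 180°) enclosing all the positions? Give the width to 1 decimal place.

Sort the longitudes: -160.7°, +165.5°, +167.0°, +171.2°.
Eastward gaps between consecutive values (wrapping around): 326.2°, 1.5°, 4.2°, 28.1°.
Largest gap = 326.2° ⇒ minimal covering band is its complement: 360° − 326.2° = 33.8°.
Band runs from +165.5° eastward to -160.7°, crossing the antimeridian.

33.8°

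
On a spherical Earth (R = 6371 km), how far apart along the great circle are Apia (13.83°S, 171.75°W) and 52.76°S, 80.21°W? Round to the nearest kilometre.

8890 km

Δλ = -80.21 − -171.75 = 91.54°.
Δφ = -52.76 − -13.83 = -38.93°.
a = sin²(Δφ/2) + cos φ₁ · cos φ₂ · sin²(Δλ/2) = 0.412744.
c = 2·atan2(√a, √(1−a)) = 1.39539 rad → d = 6371·c ≈ 8890.01 km.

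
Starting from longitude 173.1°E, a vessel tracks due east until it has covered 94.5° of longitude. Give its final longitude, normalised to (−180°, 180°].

Start at +173.1°; shift +94.5° → +267.6°.
+267.6° lies outside (−180°, 180°]; subtract 360° → -92.4°.

92.4°W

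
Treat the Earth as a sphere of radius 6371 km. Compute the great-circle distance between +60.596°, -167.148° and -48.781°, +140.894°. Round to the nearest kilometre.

13024 km

Δλ = 140.894 − -167.148 = 308.042°; wrapped into (−180°, 180°]: -51.958°.
Δφ = -48.781 − 60.596 = -109.377°.
a = sin²(Δφ/2) + cos φ₁ · cos φ₂ · sin²(Δλ/2) = 0.727968.
c = 2·atan2(√a, √(1−a)) = 2.04422 rad → d = 6371·c ≈ 13023.72 km.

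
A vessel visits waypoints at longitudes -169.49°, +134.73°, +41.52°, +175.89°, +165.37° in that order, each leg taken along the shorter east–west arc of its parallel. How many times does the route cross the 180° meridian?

Leg 1: -169.49° → +134.73°, shortest Δλ = -55.78° (west) — crosses 180°.
Leg 2: +134.73° → +41.52°, shortest Δλ = -93.21° (west) — does not cross 180°.
Leg 3: +41.52° → +175.89°, shortest Δλ = 134.37° (east) — does not cross 180°.
Leg 4: +175.89° → +165.37°, shortest Δλ = -10.52° (west) — does not cross 180°.
Total crossings: 1.

1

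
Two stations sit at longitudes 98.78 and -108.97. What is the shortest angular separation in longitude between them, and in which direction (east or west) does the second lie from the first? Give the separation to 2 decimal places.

Raw difference: -108.97 − 98.78 = -207.75°.
Normalise into (−180°, 180°]: -207.75° + 360° = 152.25°.
Positive ⇒ the second point lies to the east; separation 152.25°.

152.25° east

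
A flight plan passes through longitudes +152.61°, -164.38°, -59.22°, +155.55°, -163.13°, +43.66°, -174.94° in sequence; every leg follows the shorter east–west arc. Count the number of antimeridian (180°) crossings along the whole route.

5

Leg 1: +152.61° → -164.38°, shortest Δλ = 43.01° (east) — crosses 180°.
Leg 2: -164.38° → -59.22°, shortest Δλ = 105.16° (east) — does not cross 180°.
Leg 3: -59.22° → +155.55°, shortest Δλ = -145.23° (west) — crosses 180°.
Leg 4: +155.55° → -163.13°, shortest Δλ = 41.32° (east) — crosses 180°.
Leg 5: -163.13° → +43.66°, shortest Δλ = -153.21° (west) — crosses 180°.
Leg 6: +43.66° → -174.94°, shortest Δλ = 141.4° (east) — crosses 180°.
Total crossings: 5.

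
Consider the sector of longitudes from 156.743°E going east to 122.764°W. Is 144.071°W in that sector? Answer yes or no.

Band width going east from +156.743° to -122.764°: ((-122.764 − 156.743) mod 360) = 80.493°.
Offset of -144.071° east of the west edge: ((-144.071 − 156.743) mod 360) = 59.186°.
59.186° ≤ 80.493° ⇒ inside.

Yes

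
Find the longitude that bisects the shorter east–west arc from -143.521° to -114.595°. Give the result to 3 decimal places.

Signed shortest Δλ from -143.521° to -114.595° is +28.926°.
Midpoint longitude = -143.521° + (+28.926°)/2 = -143.521° + 14.463° = -129.058°.

-129.058°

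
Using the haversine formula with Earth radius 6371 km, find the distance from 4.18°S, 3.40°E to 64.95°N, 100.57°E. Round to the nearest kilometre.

Δλ = 100.57 − 3.40 = 97.17°.
Δφ = 64.95 − -4.18 = 69.13°.
a = sin²(Δφ/2) + cos φ₁ · cos φ₂ · sin²(Δλ/2) = 0.559370.
c = 2·atan2(√a, √(1−a)) = 1.68982 rad → d = 6371·c ≈ 10765.83 km.

10766 km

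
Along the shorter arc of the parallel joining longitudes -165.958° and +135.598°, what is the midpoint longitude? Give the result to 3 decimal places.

Signed shortest Δλ from -165.958° to +135.598° is -58.444°.
Midpoint longitude = -165.958° + (-58.444°)/2 = -165.958° − 29.222° = -195.180°.
Normalise into (−180°, 180°]: +164.820°.
(The naïve average (-165.958 + +135.598)/2 = -15.18° is on the wrong side of the globe.)

+164.820°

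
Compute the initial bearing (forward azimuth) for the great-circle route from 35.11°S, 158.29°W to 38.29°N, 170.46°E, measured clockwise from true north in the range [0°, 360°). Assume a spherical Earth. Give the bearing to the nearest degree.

Δλ = 170.46 − -158.29 = 328.75°; wrapped into (−180°, 180°]: -31.25°.
θ = atan2( sin Δλ · cos φ₂ , cos φ₁ · sin φ₂ − sin φ₁ · cos φ₂ · cos Δλ )
  = atan2(-0.40718, 0.89283) = -24.516° → normalised to [0°, 360°): 335.484°.

335°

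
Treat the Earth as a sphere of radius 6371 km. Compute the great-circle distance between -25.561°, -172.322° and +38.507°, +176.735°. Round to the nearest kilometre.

Δλ = 176.735 − -172.322 = 349.057°; wrapped into (−180°, 180°]: -10.943°.
Δφ = 38.507 − -25.561 = 64.068°.
a = sin²(Δφ/2) + cos φ₁ · cos φ₂ · sin²(Δλ/2) = 0.287766.
c = 2·atan2(√a, √(1−a)) = 1.13242 rad → d = 6371·c ≈ 7214.66 km.

7215 km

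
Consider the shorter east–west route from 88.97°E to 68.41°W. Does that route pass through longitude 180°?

Signed shortest Δλ = ((-68.41 − 88.97 + 180) mod 360) − 180 = -157.38°.
Going west by 157.38° from +88.97° reaches -68.41° without touching 180°.

No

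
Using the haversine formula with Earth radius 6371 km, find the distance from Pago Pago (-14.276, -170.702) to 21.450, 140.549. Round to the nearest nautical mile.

3584 nmi

Δλ = 140.549 − -170.702 = 311.251°; wrapped into (−180°, 180°]: -48.749°.
Δφ = 21.450 − -14.276 = 35.726°.
a = sin²(Δφ/2) + cos φ₁ · cos φ₂ · sin²(Δλ/2) = 0.247719.
c = 2·atan2(√a, √(1−a)) = 1.04192 rad → d = 6371·c ≈ 6638.08 km ≈ 3584.28 nmi.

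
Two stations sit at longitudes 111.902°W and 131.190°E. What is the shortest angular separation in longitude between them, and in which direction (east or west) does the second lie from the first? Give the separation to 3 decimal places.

116.908° west

Raw difference: 131.190 − -111.902 = 243.092°.
Normalise into (−180°, 180°]: 243.092° − 360° = -116.908°.
Negative ⇒ the second point lies to the west; separation 116.908°.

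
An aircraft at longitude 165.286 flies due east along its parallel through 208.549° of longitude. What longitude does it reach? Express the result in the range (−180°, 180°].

Start at +165.286°; shift +208.549° → +373.835°.
+373.835° lies outside (−180°, 180°]; subtract 360° → +13.835°.

+13.835°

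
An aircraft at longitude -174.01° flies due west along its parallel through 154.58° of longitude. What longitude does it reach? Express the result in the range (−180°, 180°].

+31.41°

Start at -174.01°; shift −154.58° → -328.59°.
-328.59° lies outside (−180°, 180°]; add 360° → +31.41°.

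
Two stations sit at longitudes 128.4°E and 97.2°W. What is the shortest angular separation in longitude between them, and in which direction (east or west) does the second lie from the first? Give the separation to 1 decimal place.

134.4° east

Raw difference: -97.2 − 128.4 = -225.6°.
Normalise into (−180°, 180°]: -225.6° + 360° = 134.4°.
Positive ⇒ the second point lies to the east; separation 134.4°.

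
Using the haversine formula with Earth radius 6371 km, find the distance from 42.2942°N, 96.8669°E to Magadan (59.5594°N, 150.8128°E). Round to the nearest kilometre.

4092 km

Δλ = 150.8128 − 96.8669 = 53.9459°.
Δφ = 59.5594 − 42.2942 = 17.2652°.
a = sin²(Δφ/2) + cos φ₁ · cos φ₂ · sin²(Δλ/2) = 0.099628.
c = 2·atan2(√a, √(1−a)) = 0.64226 rad → d = 6371·c ≈ 4091.84 km.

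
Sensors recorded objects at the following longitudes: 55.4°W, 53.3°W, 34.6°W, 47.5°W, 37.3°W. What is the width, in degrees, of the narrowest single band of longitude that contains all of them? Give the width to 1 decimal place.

20.8°

Sort the longitudes: -55.4°, -53.3°, -47.5°, -37.3°, -34.6°.
Eastward gaps between consecutive values (wrapping around): 2.1°, 5.8°, 10.2°, 2.7°, 339.2°.
Largest gap = 339.2° ⇒ minimal covering band is its complement: 360° − 339.2° = 20.8°.
Band runs from -55.4° eastward to -34.6°.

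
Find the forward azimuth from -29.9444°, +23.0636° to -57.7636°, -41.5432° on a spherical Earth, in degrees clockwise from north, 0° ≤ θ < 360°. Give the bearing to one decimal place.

217.9°

Δλ = -41.5432 − 23.0636 = -64.6068°.
θ = atan2( sin Δλ · cos φ₂ , cos φ₁ · sin φ₂ − sin φ₁ · cos φ₂ · cos Δλ )
  = atan2(-0.48188, -0.61876) = -142.089° → normalised to [0°, 360°): 217.911°.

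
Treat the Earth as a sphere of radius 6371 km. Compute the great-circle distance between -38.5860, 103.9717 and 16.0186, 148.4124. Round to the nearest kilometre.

7632 km

Δλ = 148.4124 − 103.9717 = 44.4407°.
Δφ = 16.0186 − -38.5860 = 54.6046°.
a = sin²(Δφ/2) + cos φ₁ · cos φ₂ · sin²(Δλ/2) = 0.317840.
c = 2·atan2(√a, √(1−a)) = 1.19789 rad → d = 6371·c ≈ 7631.79 km.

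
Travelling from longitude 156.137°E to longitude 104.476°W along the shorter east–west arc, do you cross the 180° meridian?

Yes

Naïve |-104.476 − 156.137| = 260.613° > 180°, so the shorter arc goes the other way round — across 180°.
Signed shortest Δλ = ((-104.476 − 156.137 + 180) mod 360) − 180 = 99.387°.
Going east by 99.387° from +156.137° passes through 180° before reaching -104.476°.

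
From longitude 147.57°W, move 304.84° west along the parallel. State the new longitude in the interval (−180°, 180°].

Start at -147.57°; shift −304.84° → -452.41°.
-452.41° lies outside (−180°, 180°]; add 360° → -92.41°.

92.41°W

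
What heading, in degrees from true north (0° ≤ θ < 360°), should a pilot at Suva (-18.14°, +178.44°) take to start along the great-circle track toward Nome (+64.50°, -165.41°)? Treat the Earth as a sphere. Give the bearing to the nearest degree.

Δλ = -165.41 − 178.44 = -343.85°; wrapped into (−180°, 180°]: 16.15°.
θ = atan2( sin Δλ · cos φ₂ , cos φ₁ · sin φ₂ − sin φ₁ · cos φ₂ · cos Δλ )
  = atan2(0.11975, 0.98647) = 6.921° → normalised to [0°, 360°): 6.921°.

7°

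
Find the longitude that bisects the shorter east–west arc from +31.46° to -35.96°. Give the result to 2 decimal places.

Signed shortest Δλ from +31.46° to -35.96° is -67.42°.
Midpoint longitude = +31.46° + (-67.42°)/2 = +31.46° − 33.71° = -2.25°.

-2.25°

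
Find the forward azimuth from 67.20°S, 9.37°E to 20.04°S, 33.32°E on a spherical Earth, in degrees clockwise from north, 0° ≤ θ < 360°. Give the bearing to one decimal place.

Δλ = 33.32 − 9.37 = 23.95°.
θ = atan2( sin Δλ · cos φ₂ , cos φ₁ · sin φ₂ − sin φ₁ · cos φ₂ · cos Δλ )
  = atan2(0.38136, 0.65869) = 30.070° → normalised to [0°, 360°): 30.070°.

30.1°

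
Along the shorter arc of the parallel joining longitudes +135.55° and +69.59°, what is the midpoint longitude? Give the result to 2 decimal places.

+102.57°

Signed shortest Δλ from +135.55° to +69.59° is -65.96°.
Midpoint longitude = +135.55° + (-65.96°)/2 = +135.55° − 32.98° = +102.57°.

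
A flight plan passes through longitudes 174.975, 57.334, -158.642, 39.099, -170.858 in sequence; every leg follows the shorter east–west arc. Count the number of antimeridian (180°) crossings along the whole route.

3

Leg 1: +174.975° → +57.334°, shortest Δλ = -117.641° (west) — does not cross 180°.
Leg 2: +57.334° → -158.642°, shortest Δλ = 144.024° (east) — crosses 180°.
Leg 3: -158.642° → +39.099°, shortest Δλ = -162.259° (west) — crosses 180°.
Leg 4: +39.099° → -170.858°, shortest Δλ = 150.043° (east) — crosses 180°.
Total crossings: 3.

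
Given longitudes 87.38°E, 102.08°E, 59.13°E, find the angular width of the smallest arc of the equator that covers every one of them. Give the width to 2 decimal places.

42.95°

Sort the longitudes: +59.13°, +87.38°, +102.08°.
Eastward gaps between consecutive values (wrapping around): 28.25°, 14.70°, 317.05°.
Largest gap = 317.05° ⇒ minimal covering band is its complement: 360° − 317.05° = 42.95°.
Band runs from +59.13° eastward to +102.08°.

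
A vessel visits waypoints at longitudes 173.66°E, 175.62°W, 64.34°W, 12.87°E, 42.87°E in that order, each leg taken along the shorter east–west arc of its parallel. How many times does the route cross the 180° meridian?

Leg 1: +173.66° → -175.62°, shortest Δλ = 10.72° (east) — crosses 180°.
Leg 2: -175.62° → -64.34°, shortest Δλ = 111.28° (east) — does not cross 180°.
Leg 3: -64.34° → +12.87°, shortest Δλ = 77.21° (east) — does not cross 180°.
Leg 4: +12.87° → +42.87°, shortest Δλ = 30.0° (east) — does not cross 180°.
Total crossings: 1.

1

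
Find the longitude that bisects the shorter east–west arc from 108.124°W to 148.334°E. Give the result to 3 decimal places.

Signed shortest Δλ from -108.124° to +148.334° is -103.542°.
Midpoint longitude = -108.124° + (-103.542°)/2 = -108.124° − 51.771° = -159.895°.
(The naïve average (-108.124 + +148.334)/2 = 20.105° is on the wrong side of the globe.)

159.895°W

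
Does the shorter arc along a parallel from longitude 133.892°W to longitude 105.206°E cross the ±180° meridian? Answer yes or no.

Naïve |105.206 − -133.892| = 239.098° > 180°, so the shorter arc goes the other way round — across 180°.
Signed shortest Δλ = ((105.206 − -133.892 + 180) mod 360) − 180 = -120.902°.
Going west by 120.902° from -133.892° passes through 180° before reaching +105.206°.

Yes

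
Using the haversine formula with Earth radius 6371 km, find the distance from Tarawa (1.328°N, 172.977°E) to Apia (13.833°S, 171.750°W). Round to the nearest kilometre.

Δλ = -171.750 − 172.977 = -344.727°; wrapped into (−180°, 180°]: 15.273°.
Δφ = -13.833 − 1.328 = -15.161°.
a = sin²(Δφ/2) + cos φ₁ · cos φ₂ · sin²(Δλ/2) = 0.034545.
c = 2·atan2(√a, √(1−a)) = 0.37390 rad → d = 6371·c ≈ 2382.12 km.

2382 km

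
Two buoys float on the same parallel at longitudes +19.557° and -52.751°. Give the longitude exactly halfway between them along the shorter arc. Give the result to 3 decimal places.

-16.597°

Signed shortest Δλ from +19.557° to -52.751° is -72.308°.
Midpoint longitude = +19.557° + (-72.308°)/2 = +19.557° − 36.154° = -16.597°.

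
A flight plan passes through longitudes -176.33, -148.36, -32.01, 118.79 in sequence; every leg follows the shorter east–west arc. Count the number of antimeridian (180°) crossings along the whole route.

Leg 1: -176.33° → -148.36°, shortest Δλ = 27.97° (east) — does not cross 180°.
Leg 2: -148.36° → -32.01°, shortest Δλ = 116.35° (east) — does not cross 180°.
Leg 3: -32.01° → +118.79°, shortest Δλ = 150.8° (east) — does not cross 180°.
Total crossings: 0.

0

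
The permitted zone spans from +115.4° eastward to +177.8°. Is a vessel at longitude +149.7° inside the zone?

Band width going east from +115.4° to +177.8°: ((177.8 − 115.4) mod 360) = 62.4°.
Offset of +149.7° east of the west edge: ((149.7 − 115.4) mod 360) = 34.3°.
34.3° ≤ 62.4° ⇒ inside.

Yes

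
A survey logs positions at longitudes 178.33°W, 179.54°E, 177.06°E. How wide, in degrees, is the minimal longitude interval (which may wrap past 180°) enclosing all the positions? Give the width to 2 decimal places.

Sort the longitudes: -178.33°, +177.06°, +179.54°.
Eastward gaps between consecutive values (wrapping around): 355.39°, 2.48°, 2.13°.
Largest gap = 355.39° ⇒ minimal covering band is its complement: 360° − 355.39° = 4.61°.
Band runs from +177.06° eastward to -178.33°, crossing the antimeridian.

4.61°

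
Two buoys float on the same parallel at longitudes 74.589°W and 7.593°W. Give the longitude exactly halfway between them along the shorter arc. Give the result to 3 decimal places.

41.091°W

Signed shortest Δλ from -74.589° to -7.593° is +66.996°.
Midpoint longitude = -74.589° + (+66.996°)/2 = -74.589° + 33.498° = -41.091°.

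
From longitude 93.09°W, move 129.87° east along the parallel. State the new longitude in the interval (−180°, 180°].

36.78°E

Start at -93.09°; shift +129.87° → +36.78°.
+36.78° already lies in (−180°, 180°].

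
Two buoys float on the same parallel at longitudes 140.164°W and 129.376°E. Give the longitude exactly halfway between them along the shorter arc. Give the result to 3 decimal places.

174.606°E

Signed shortest Δλ from -140.164° to +129.376° is -90.460°.
Midpoint longitude = -140.164° + (-90.460°)/2 = -140.164° − 45.230° = -185.394°.
Normalise into (−180°, 180°]: +174.606°.
(The naïve average (-140.164 + +129.376)/2 = -5.394° is on the wrong side of the globe.)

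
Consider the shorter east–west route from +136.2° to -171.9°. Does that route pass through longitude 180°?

Yes

Naïve |-171.9 − 136.2| = 308.1° > 180°, so the shorter arc goes the other way round — across 180°.
Signed shortest Δλ = ((-171.9 − 136.2 + 180) mod 360) − 180 = 51.9°.
Going east by 51.9° from +136.2° passes through 180° before reaching -171.9°.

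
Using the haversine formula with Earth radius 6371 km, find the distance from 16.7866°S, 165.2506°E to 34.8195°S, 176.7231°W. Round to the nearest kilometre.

Δλ = -176.7231 − 165.2506 = -341.9737°; wrapped into (−180°, 180°]: 18.0263°.
Δφ = -34.8195 − -16.7866 = -18.0329°.
a = sin²(Δφ/2) + cos φ₁ · cos φ₂ · sin²(Δλ/2) = 0.043850.
c = 2·atan2(√a, √(1−a)) = 0.42193 rad → d = 6371·c ≈ 2688.13 km.

2688 km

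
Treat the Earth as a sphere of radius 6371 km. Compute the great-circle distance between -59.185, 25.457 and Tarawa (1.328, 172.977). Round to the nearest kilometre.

12995 km

Δλ = 172.977 − 25.457 = 147.520°.
Δφ = 1.328 − -59.185 = 60.513°.
a = sin²(Δφ/2) + cos φ₁ · cos φ₂ · sin²(Δλ/2) = 0.725963.
c = 2·atan2(√a, √(1−a)) = 2.03972 rad → d = 6371·c ≈ 12995.06 km.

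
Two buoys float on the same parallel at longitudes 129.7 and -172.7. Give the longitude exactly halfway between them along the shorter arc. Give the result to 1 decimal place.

+158.5°

Signed shortest Δλ from +129.7° to -172.7° is +57.6°.
Midpoint longitude = +129.7° + (+57.6°)/2 = +129.7° + 28.8° = +158.5°.
(The naïve average (+129.7 + -172.7)/2 = -21.5° is on the wrong side of the globe.)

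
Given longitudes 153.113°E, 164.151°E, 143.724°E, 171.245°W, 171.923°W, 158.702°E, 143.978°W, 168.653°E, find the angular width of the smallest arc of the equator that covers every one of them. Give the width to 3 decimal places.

72.298°

Sort the longitudes: -171.923°, -171.245°, -143.978°, +143.724°, +153.113°, +158.702°, +164.151°, +168.653°.
Eastward gaps between consecutive values (wrapping around): 0.678°, 27.267°, 287.702°, 9.389°, 5.589°, 5.449°, 4.502°, 19.424°.
Largest gap = 287.702° ⇒ minimal covering band is its complement: 360° − 287.702° = 72.298°.
Band runs from +143.724° eastward to -143.978°, crossing the antimeridian.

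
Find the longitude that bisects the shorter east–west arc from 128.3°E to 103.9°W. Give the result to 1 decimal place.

Signed shortest Δλ from +128.3° to -103.9° is +127.8°.
Midpoint longitude = +128.3° + (+127.8°)/2 = +128.3° + 63.9° = +192.2°.
Normalise into (−180°, 180°]: -167.8°.
(The naïve average (+128.3 + -103.9)/2 = 12.2° is on the wrong side of the globe.)

167.8°W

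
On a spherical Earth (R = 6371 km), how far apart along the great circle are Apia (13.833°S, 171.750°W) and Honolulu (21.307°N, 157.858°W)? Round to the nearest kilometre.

Δλ = -157.858 − -171.750 = 13.892°.
Δφ = 21.307 − -13.833 = 35.140°.
a = sin²(Δφ/2) + cos φ₁ · cos φ₂ · sin²(Δλ/2) = 0.104356.
c = 2·atan2(√a, √(1−a)) = 0.65788 rad → d = 6371·c ≈ 4191.38 km.

4191 km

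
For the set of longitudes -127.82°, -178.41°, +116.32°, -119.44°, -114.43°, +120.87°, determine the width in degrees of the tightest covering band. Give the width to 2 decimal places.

Sort the longitudes: -178.41°, -127.82°, -119.44°, -114.43°, +116.32°, +120.87°.
Eastward gaps between consecutive values (wrapping around): 50.59°, 8.38°, 5.01°, 230.75°, 4.55°, 60.72°.
Largest gap = 230.75° ⇒ minimal covering band is its complement: 360° − 230.75° = 129.25°.
Band runs from +116.32° eastward to -114.43°, crossing the antimeridian.

129.25°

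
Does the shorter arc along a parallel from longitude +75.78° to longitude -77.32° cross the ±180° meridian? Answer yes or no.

No

Signed shortest Δλ = ((-77.32 − 75.78 + 180) mod 360) − 180 = -153.1°.
Going west by 153.1° from +75.78° reaches -77.32° without touching 180°.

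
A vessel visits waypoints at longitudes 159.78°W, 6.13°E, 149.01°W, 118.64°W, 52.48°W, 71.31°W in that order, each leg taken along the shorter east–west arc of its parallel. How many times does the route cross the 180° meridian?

0

Leg 1: -159.78° → +6.13°, shortest Δλ = 165.91° (east) — does not cross 180°.
Leg 2: +6.13° → -149.01°, shortest Δλ = -155.14° (west) — does not cross 180°.
Leg 3: -149.01° → -118.64°, shortest Δλ = 30.37° (east) — does not cross 180°.
Leg 4: -118.64° → -52.48°, shortest Δλ = 66.16° (east) — does not cross 180°.
Leg 5: -52.48° → -71.31°, shortest Δλ = -18.83° (west) — does not cross 180°.
Total crossings: 0.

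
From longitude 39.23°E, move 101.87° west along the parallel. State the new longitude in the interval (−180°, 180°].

62.64°W

Start at +39.23°; shift −101.87° → -62.64°.
-62.64° already lies in (−180°, 180°].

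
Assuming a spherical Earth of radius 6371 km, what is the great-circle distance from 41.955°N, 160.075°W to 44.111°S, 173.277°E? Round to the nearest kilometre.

9932 km

Δλ = 173.277 − -160.075 = 333.352°; wrapped into (−180°, 180°]: -26.648°.
Δφ = -44.111 − 41.955 = -86.066°.
a = sin²(Δφ/2) + cos φ₁ · cos φ₂ · sin²(Δλ/2) = 0.494055.
c = 2·atan2(√a, √(1−a)) = 1.55891 rad → d = 6371·c ≈ 9931.79 km.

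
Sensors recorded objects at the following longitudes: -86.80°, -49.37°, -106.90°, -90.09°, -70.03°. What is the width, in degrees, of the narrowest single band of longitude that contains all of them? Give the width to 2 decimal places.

Sort the longitudes: -106.90°, -90.09°, -86.80°, -70.03°, -49.37°.
Eastward gaps between consecutive values (wrapping around): 16.81°, 3.29°, 16.77°, 20.66°, 302.47°.
Largest gap = 302.47° ⇒ minimal covering band is its complement: 360° − 302.47° = 57.53°.
Band runs from -106.90° eastward to -49.37°.

57.53°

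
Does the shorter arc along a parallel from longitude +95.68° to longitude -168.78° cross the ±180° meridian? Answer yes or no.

Naïve |-168.78 − 95.68| = 264.46° > 180°, so the shorter arc goes the other way round — across 180°.
Signed shortest Δλ = ((-168.78 − 95.68 + 180) mod 360) − 180 = 95.54°.
Going east by 95.54° from +95.68° passes through 180° before reaching -168.78°.

Yes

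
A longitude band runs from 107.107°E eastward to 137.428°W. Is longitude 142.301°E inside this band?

Yes

Band width going east from +107.107° to -137.428°: ((-137.428 − 107.107) mod 360) = 115.465°.
Offset of +142.301° east of the west edge: ((142.301 − 107.107) mod 360) = 35.194°.
35.194° ≤ 115.465° ⇒ inside.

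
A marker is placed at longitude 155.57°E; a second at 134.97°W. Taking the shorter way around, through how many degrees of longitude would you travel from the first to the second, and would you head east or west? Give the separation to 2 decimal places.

69.46° east

Raw difference: -134.97 − 155.57 = -290.54°.
Normalise into (−180°, 180°]: -290.54° + 360° = 69.46°.
Positive ⇒ the second point lies to the east; separation 69.46°.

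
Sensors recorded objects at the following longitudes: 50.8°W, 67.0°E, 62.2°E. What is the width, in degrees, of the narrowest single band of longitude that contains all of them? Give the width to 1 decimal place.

117.8°

Sort the longitudes: -50.8°, +62.2°, +67.0°.
Eastward gaps between consecutive values (wrapping around): 113.0°, 4.8°, 242.2°.
Largest gap = 242.2° ⇒ minimal covering band is its complement: 360° − 242.2° = 117.8°.
Band runs from -50.8° eastward to +67.0°.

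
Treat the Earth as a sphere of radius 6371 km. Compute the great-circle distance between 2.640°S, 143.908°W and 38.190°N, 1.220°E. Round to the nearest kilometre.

Δλ = 1.220 − -143.908 = 145.128°.
Δφ = 38.190 − -2.640 = 40.830°.
a = sin²(Δφ/2) + cos φ₁ · cos φ₂ · sin²(Δλ/2) = 0.836312.
c = 2·atan2(√a, √(1−a)) = 2.30854 rad → d = 6371·c ≈ 14707.74 km.

14708 km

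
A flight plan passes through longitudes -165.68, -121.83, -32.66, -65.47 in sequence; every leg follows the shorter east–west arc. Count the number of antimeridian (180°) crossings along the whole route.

0

Leg 1: -165.68° → -121.83°, shortest Δλ = 43.85° (east) — does not cross 180°.
Leg 2: -121.83° → -32.66°, shortest Δλ = 89.17° (east) — does not cross 180°.
Leg 3: -32.66° → -65.47°, shortest Δλ = -32.81° (west) — does not cross 180°.
Total crossings: 0.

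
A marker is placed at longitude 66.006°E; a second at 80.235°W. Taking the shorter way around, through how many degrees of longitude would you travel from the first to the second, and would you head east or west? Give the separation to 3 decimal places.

Raw difference: -80.235 − 66.006 = -146.241°.
Normalise into (−180°, 180°]: -146.241° stays -146.241°.
Negative ⇒ the second point lies to the west; separation 146.241°.

146.241° west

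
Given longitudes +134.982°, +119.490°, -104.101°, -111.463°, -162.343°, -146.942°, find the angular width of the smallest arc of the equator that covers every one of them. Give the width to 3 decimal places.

Sort the longitudes: -162.343°, -146.942°, -111.463°, -104.101°, +119.490°, +134.982°.
Eastward gaps between consecutive values (wrapping around): 15.401°, 35.479°, 7.362°, 223.591°, 15.492°, 62.675°.
Largest gap = 223.591° ⇒ minimal covering band is its complement: 360° − 223.591° = 136.409°.
Band runs from +119.490° eastward to -104.101°, crossing the antimeridian.

136.409°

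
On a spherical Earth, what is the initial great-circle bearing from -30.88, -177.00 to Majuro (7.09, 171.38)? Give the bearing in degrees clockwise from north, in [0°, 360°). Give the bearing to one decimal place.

341.7°

Δλ = 171.38 − -177.00 = 348.38°; wrapped into (−180°, 180°]: -11.62°.
θ = atan2( sin Δλ · cos φ₂ , cos φ₁ · sin φ₂ − sin φ₁ · cos φ₂ · cos Δλ )
  = atan2(-0.19988, 0.60481) = -18.288° → normalised to [0°, 360°): 341.712°.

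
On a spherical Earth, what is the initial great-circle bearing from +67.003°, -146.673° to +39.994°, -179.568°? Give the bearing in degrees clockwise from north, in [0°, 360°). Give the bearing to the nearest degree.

231°

Δλ = -179.568 − -146.673 = -32.895°.
θ = atan2( sin Δλ · cos φ₂ , cos φ₁ · sin φ₂ − sin φ₁ · cos φ₂ · cos Δλ )
  = atan2(-0.41608, -0.34106) = -129.342° → normalised to [0°, 360°): 230.658°.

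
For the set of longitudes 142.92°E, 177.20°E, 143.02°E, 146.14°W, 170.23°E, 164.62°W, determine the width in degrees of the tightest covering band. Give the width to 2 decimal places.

Sort the longitudes: -164.62°, -146.14°, +142.92°, +143.02°, +170.23°, +177.20°.
Eastward gaps between consecutive values (wrapping around): 18.48°, 289.06°, 0.10°, 27.21°, 6.97°, 18.18°.
Largest gap = 289.06° ⇒ minimal covering band is its complement: 360° − 289.06° = 70.94°.
Band runs from +142.92° eastward to -146.14°, crossing the antimeridian.

70.94°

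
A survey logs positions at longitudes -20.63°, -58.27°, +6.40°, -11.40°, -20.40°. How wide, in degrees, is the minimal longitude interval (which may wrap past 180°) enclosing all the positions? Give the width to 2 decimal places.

Sort the longitudes: -58.27°, -20.63°, -20.40°, -11.40°, +6.40°.
Eastward gaps between consecutive values (wrapping around): 37.64°, 0.23°, 9.00°, 17.80°, 295.33°.
Largest gap = 295.33° ⇒ minimal covering band is its complement: 360° − 295.33° = 64.67°.
Band runs from -58.27° eastward to +6.40°.

64.67°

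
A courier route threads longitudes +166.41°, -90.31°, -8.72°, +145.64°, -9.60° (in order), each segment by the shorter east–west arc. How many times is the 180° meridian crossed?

Leg 1: +166.41° → -90.31°, shortest Δλ = 103.28° (east) — crosses 180°.
Leg 2: -90.31° → -8.72°, shortest Δλ = 81.59° (east) — does not cross 180°.
Leg 3: -8.72° → +145.64°, shortest Δλ = 154.36° (east) — does not cross 180°.
Leg 4: +145.64° → -9.60°, shortest Δλ = -155.24° (west) — does not cross 180°.
Total crossings: 1.

1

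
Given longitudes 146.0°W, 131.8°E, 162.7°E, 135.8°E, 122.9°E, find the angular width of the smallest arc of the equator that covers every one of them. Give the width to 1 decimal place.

91.1°

Sort the longitudes: -146.0°, +122.9°, +131.8°, +135.8°, +162.7°.
Eastward gaps between consecutive values (wrapping around): 268.9°, 8.9°, 4.0°, 26.9°, 51.3°.
Largest gap = 268.9° ⇒ minimal covering band is its complement: 360° − 268.9° = 91.1°.
Band runs from +122.9° eastward to -146.0°, crossing the antimeridian.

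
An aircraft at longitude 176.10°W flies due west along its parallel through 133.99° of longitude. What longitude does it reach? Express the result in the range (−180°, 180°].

49.91°E

Start at -176.10°; shift −133.99° → -310.09°.
-310.09° lies outside (−180°, 180°]; add 360° → +49.91°.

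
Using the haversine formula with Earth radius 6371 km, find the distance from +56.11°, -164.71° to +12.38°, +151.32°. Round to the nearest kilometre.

Δλ = 151.32 − -164.71 = 316.03°; wrapped into (−180°, 180°]: -43.97°.
Δφ = 12.38 − 56.11 = -43.73°.
a = sin²(Δφ/2) + cos φ₁ · cos φ₂ · sin²(Δλ/2) = 0.215027.
c = 2·atan2(√a, √(1−a)) = 0.96436 rad → d = 6371·c ≈ 6143.91 km.

6144 km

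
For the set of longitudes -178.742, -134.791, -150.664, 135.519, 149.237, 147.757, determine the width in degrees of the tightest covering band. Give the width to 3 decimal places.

Sort the longitudes: -178.742°, -150.664°, -134.791°, +135.519°, +147.757°, +149.237°.
Eastward gaps between consecutive values (wrapping around): 28.078°, 15.873°, 270.310°, 12.238°, 1.480°, 32.021°.
Largest gap = 270.310° ⇒ minimal covering band is its complement: 360° − 270.310° = 89.690°.
Band runs from +135.519° eastward to -134.791°, crossing the antimeridian.

89.690°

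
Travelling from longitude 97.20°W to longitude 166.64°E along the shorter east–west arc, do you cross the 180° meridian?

Naïve |166.64 − -97.20| = 263.84° > 180°, so the shorter arc goes the other way round — across 180°.
Signed shortest Δλ = ((166.64 − -97.20 + 180) mod 360) − 180 = -96.16°.
Going west by 96.16° from -97.20° passes through 180° before reaching +166.64°.

Yes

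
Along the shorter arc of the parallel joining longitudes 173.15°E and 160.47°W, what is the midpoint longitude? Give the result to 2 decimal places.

173.66°W

Signed shortest Δλ from +173.15° to -160.47° is +26.38°.
Midpoint longitude = +173.15° + (+26.38°)/2 = +173.15° + 13.19° = +186.34°.
Normalise into (−180°, 180°]: -173.66°.
(The naïve average (+173.15 + -160.47)/2 = 6.34° is on the wrong side of the globe.)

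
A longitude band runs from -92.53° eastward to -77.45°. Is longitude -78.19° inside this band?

Band width going east from -92.53° to -77.45°: ((-77.45 − -92.53) mod 360) = 15.08°.
Offset of -78.19° east of the west edge: ((-78.19 − -92.53) mod 360) = 14.34°.
14.34° ≤ 15.08° ⇒ inside.

Yes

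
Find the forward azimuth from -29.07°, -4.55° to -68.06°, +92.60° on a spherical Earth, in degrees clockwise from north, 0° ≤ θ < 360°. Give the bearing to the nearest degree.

156°

Δλ = 92.60 − -4.55 = 97.15°.
θ = atan2( sin Δλ · cos φ₂ , cos φ₁ · sin φ₂ − sin φ₁ · cos φ₂ · cos Δλ )
  = atan2(0.37073, -0.83332) = 156.017° → normalised to [0°, 360°): 156.017°.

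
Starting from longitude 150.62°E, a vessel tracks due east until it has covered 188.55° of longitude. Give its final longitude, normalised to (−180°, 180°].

20.83°W

Start at +150.62°; shift +188.55° → +339.17°.
+339.17° lies outside (−180°, 180°]; subtract 360° → -20.83°.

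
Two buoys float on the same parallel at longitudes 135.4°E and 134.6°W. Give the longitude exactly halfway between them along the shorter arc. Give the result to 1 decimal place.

179.6°W

Signed shortest Δλ from +135.4° to -134.6° is +90.0°.
Midpoint longitude = +135.4° + (+90.0°)/2 = +135.4° + 45.0° = +180.4°.
Normalise into (−180°, 180°]: -179.6°.
(The naïve average (+135.4 + -134.6)/2 = 0.4° is on the wrong side of the globe.)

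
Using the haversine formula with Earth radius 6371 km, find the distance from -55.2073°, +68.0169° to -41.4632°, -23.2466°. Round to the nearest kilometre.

Δλ = -23.2466 − 68.0169 = -91.2635°.
Δφ = -41.4632 − -55.2073 = 13.7441°.
a = sin²(Δφ/2) + cos φ₁ · cos φ₂ · sin²(Δλ/2) = 0.232833.
c = 2·atan2(√a, √(1−a)) = 1.00708 rad → d = 6371·c ≈ 6416.08 km.

6416 km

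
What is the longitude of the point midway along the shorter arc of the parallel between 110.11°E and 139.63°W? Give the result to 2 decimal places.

Signed shortest Δλ from +110.11° to -139.63° is +110.26°.
Midpoint longitude = +110.11° + (+110.26°)/2 = +110.11° + 55.13° = +165.24°.
(The naïve average (+110.11 + -139.63)/2 = -14.76° is on the wrong side of the globe.)

165.24°E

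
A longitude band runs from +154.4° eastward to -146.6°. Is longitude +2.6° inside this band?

No

Band width going east from +154.4° to -146.6°: ((-146.6 − 154.4) mod 360) = 59.0°.
Offset of +2.6° east of the west edge: ((2.6 − 154.4) mod 360) = 208.2°.
208.2° > 59.0° ⇒ outside.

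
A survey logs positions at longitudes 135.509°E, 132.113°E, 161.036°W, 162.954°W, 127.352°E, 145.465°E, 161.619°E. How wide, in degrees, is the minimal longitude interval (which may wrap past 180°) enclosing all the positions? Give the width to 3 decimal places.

71.612°

Sort the longitudes: -162.954°, -161.036°, +127.352°, +132.113°, +135.509°, +145.465°, +161.619°.
Eastward gaps between consecutive values (wrapping around): 1.918°, 288.388°, 4.761°, 3.396°, 9.956°, 16.154°, 35.427°.
Largest gap = 288.388° ⇒ minimal covering band is its complement: 360° − 288.388° = 71.612°.
Band runs from +127.352° eastward to -161.036°, crossing the antimeridian.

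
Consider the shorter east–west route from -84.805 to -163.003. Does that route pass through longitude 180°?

Signed shortest Δλ = ((-163.003 − -84.805 + 180) mod 360) − 180 = -78.198°.
Going west by 78.198° from -84.805° reaches -163.003° without touching 180°.

No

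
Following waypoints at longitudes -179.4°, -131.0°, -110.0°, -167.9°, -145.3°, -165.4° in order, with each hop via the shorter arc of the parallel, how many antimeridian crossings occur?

Leg 1: -179.4° → -131.0°, shortest Δλ = 48.4° (east) — does not cross 180°.
Leg 2: -131.0° → -110.0°, shortest Δλ = 21.0° (east) — does not cross 180°.
Leg 3: -110.0° → -167.9°, shortest Δλ = -57.9° (west) — does not cross 180°.
Leg 4: -167.9° → -145.3°, shortest Δλ = 22.6° (east) — does not cross 180°.
Leg 5: -145.3° → -165.4°, shortest Δλ = -20.1° (west) — does not cross 180°.
Total crossings: 0.

0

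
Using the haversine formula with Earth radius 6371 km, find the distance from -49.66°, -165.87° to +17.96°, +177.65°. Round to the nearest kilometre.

7692 km

Δλ = 177.65 − -165.87 = 343.52°; wrapped into (−180°, 180°]: -16.48°.
Δφ = 17.96 − -49.66 = 67.62°.
a = sin²(Δφ/2) + cos φ₁ · cos φ₂ · sin²(Δλ/2) = 0.322275.
c = 2·atan2(√a, √(1−a)) = 1.20740 rad → d = 6371·c ≈ 7692.35 km.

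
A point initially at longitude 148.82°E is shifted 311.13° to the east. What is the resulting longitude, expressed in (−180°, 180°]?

Start at +148.82°; shift +311.13° → +459.95°.
+459.95° lies outside (−180°, 180°]; subtract 360° → +99.95°.

99.95°E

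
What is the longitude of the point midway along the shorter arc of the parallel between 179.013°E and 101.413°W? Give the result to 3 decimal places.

Signed shortest Δλ from +179.013° to -101.413° is +79.574°.
Midpoint longitude = +179.013° + (+79.574°)/2 = +179.013° + 39.787° = +218.800°.
Normalise into (−180°, 180°]: -141.200°.
(The naïve average (+179.013 + -101.413)/2 = 38.8° is on the wrong side of the globe.)

141.200°W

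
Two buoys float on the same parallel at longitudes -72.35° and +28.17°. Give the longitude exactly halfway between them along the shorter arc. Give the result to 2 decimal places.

-22.09°

Signed shortest Δλ from -72.35° to +28.17° is +100.52°.
Midpoint longitude = -72.35° + (+100.52°)/2 = -72.35° + 50.26° = -22.09°.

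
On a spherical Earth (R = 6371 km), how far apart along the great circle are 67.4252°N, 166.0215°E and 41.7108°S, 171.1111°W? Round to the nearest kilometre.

Δλ = -171.1111 − 166.0215 = -337.1326°; wrapped into (−180°, 180°]: 22.8674°.
Δφ = -41.7108 − 67.4252 = -109.1360°.
a = sin²(Δφ/2) + cos φ₁ · cos φ₂ · sin²(Δλ/2) = 0.675167.
c = 2·atan2(√a, √(1−a)) = 1.92872 rad → d = 6371·c ≈ 12287.91 km.

12288 km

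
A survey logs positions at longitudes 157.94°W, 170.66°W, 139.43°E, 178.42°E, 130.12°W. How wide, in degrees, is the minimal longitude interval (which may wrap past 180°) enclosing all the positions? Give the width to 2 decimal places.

90.45°

Sort the longitudes: -170.66°, -157.94°, -130.12°, +139.43°, +178.42°.
Eastward gaps between consecutive values (wrapping around): 12.72°, 27.82°, 269.55°, 38.99°, 10.92°.
Largest gap = 269.55° ⇒ minimal covering band is its complement: 360° − 269.55° = 90.45°.
Band runs from +139.43° eastward to -130.12°, crossing the antimeridian.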